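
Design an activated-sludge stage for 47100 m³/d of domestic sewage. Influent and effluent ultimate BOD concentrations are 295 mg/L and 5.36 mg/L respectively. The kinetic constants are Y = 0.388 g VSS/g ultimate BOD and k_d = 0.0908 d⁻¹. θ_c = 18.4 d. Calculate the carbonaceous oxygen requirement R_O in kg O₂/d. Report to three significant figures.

R_O ≈ 10800 kg O₂/d

Y_obs = Y / (1 + k_d θ_c) = 0.388 / (1 + 0.0908 × 18.4) = 0.388 / 2.671 = 0.1453.
Q·(S₀ − S) = 47100 × (295 − 5.36) × 10⁻³ = 13642 kg/d removed.
P_X = Y_obs·Q·(S₀ − S) = 0.1453 × 13642 = 1982 kg VSS/d.
R_O = Q·(S₀ − S) − 1.42·P_X = 13642 − 1.42 × 1982 = 10828 kg O₂/d.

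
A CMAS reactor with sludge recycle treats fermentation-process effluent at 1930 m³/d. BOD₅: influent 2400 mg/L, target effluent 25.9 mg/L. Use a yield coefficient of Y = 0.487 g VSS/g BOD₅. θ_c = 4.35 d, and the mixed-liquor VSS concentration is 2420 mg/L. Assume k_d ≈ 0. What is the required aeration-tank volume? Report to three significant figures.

V ≈ 4010 m³

Biomass mass balance (decay neglected): V·X = Y·Q·(S₀ − S)·θ_c, so V = 0.487 × 1930 × (2400 − 25.9) × 4.35 / 2420 = 4011 m³.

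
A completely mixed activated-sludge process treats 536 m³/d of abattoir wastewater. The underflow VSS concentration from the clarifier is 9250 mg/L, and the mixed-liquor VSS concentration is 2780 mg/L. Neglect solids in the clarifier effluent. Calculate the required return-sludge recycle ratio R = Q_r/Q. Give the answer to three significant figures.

Mass balance around the secondary clarifier (neglecting effluent solids): R = X / (X_r − X) = 2780 / (9250 − 2780) = 0.4297.

R ≈ 0.430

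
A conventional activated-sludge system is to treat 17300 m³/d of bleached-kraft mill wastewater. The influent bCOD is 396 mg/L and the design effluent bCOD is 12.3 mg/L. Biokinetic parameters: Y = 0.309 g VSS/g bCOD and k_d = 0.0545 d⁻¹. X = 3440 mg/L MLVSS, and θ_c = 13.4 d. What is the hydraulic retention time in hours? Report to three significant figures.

From the SRT design equation V = Y Q (S₀−S) θ_c / [X (1 + k_d θ_c)] = 0.309 × 17300 × (396 − 12.3) × 13.4 / [3440 × (1 + 0.0545 × 13.4)] = 2.75×10^7 / 5952 = 4618 m³.
Hydraulic retention time τ = V/Q = 4618 / 17300 = 0.2669 d = 6.406 h.

τ ≈ 6.41 h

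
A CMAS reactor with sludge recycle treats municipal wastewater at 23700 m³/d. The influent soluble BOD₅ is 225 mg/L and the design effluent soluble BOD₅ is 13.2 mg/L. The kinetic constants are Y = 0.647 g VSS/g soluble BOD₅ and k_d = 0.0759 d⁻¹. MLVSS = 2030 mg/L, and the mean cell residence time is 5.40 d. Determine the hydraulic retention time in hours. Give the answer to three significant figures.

From the SRT design equation V = Y Q (S₀−S) θ_c / [X (1 + k_d θ_c)] = 0.647 × 23700 × (225 − 13.2) × 5.40 / [2030 × (1 + 0.0759 × 5.40)] = 1.75×10^7 / 2862 = 6128 m³.
τ = V/Q = 6128/23700 = 0.2586 d, or 6.205 h.

τ ≈ 6.21 h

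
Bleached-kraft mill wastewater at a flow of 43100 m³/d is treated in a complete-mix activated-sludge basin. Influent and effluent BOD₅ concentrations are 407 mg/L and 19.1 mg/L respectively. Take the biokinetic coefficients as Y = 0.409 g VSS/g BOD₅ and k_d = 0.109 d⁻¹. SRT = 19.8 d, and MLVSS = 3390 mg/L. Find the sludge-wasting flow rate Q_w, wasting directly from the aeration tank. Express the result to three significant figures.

Q_w ≈ 639 m³/d

Steady-state biomass mass balance: V·X·(1 + k_d·θ_c) = Y·Q·(S₀ − S)·θ_c, so V = 0.409 × 43100 × (407 − 19.1) × 19.8 / [3390 × (1 + 0.109 × 19.8)] = 1.35×10^8 / 10706 = 12646 m³.
For wasting at MLVSS concentration, Q_w = V/θ_c = 12646/19.8 = 638.7 m³/d.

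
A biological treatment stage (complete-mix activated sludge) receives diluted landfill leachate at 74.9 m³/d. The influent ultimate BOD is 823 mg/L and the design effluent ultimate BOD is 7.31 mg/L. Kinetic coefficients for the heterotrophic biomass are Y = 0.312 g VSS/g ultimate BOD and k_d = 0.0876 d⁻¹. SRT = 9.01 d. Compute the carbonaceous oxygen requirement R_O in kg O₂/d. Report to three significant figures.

Correct the yield for decay: Y_obs = Y/(1 + k_d θ_c) = 0.312 / (1 + 0.0876 × 9.01) = 0.312 / 1.789 = 0.1744.
Substrate removed = Q·(S₀ − S) = 74.9 m³/d × (823 − 7.31) g/m³ = 6.11×10^4 g/d = 61.10 kg/d.
P_X = Y_obs·Q·(S₀ − S) = 0.1744 × 61.10 = 10.65 kg VSS/d.
R_O = Q·ΔS − 1.42 P_X = 61.10 − 15.13 = 45.97 kg O₂/d.

R_O ≈ 46.0 kg O₂/d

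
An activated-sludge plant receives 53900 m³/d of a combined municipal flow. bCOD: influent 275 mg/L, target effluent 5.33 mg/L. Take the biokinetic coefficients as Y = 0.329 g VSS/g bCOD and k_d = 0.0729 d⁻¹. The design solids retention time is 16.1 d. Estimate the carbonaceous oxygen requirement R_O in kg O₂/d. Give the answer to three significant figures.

R_O ≈ 11400 kg O₂/d

Observed yield with endogenous decay: Y_obs = Y / (1 + k_d·θ_c) = 0.329 / (1 + 0.0729 × 16.1) = 0.329 / 2.174 = 0.1514 g VSS/g bCOD.
Mass of bCOD removed per day: Q(S₀ − S) = 53900 × 269.7 g/m³ = 14535 kg/d.
P_X = Y_obs·Q·(S₀ − S) = 0.1514 × 14535 = 2200 kg VSS/d.
R_O = Q·ΔS − 1.42 P_X = 14535 − 3124 = 11411 kg O₂/d.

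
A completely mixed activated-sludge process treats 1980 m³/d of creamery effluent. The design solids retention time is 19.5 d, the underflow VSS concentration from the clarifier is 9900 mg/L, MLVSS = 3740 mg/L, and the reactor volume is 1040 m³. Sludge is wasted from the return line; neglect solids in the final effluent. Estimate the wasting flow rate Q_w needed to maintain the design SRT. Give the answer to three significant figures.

Q_w = (V·X)/(θ_c X_r) = 1040 × 3740 / (19.5 × 9900) = 20.15 m³/d.

Q_w ≈ 20.1 m³/d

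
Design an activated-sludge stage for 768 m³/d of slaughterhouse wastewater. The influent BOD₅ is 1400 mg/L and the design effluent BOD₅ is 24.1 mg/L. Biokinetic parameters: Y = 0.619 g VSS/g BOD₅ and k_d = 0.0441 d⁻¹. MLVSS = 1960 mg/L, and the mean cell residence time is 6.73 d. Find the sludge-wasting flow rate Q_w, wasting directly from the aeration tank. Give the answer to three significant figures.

Q_w ≈ 257 m³/d

Rearranging the biomass balance for a CMAS with decay, V = Y·Q·ΔS·θ_c / [X·(1+k_d θ_c)] = 0.619 × 768 × (1400 − 24.1) × 6.73 / [1960 × (1 + 0.0441 × 6.73)] = 4.4×10^6 / 2542 = 1732 m³.
Wasting from the aeration tank: Q_w = V / θ_c = 1732 / 6.73 = 257.3 m³/d.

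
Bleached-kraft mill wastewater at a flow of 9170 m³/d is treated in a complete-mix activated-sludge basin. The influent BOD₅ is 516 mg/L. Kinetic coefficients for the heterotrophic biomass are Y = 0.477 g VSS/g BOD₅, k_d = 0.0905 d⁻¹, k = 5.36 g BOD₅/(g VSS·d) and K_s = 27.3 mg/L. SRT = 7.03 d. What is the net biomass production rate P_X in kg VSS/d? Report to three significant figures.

P_X ≈ 1370 kg VSS/d

Effluent substrate depends only on kinetics and SRT: S = K_s(1 + k_d θ_c) / [θ_c(Yk − k_d) − 1] = 27.3 × (1 + 0.0905 × 7.03) / [7.03 × (0.477 × 5.36 − 0.0905) − 1] = 44.67 / 16.34 = 2.734 mg/L.
Y_obs = Y / (1 + k_d θ_c) = 0.477 / (1 + 0.0905 × 7.03) = 0.477 / 1.636 = 0.2915.
Q·(S₀ − S) = 9170 × (516 − 2.73) × 10⁻³ = 4707 kg/d removed.
P_X = Y_obs · Q(S₀ − S) = 0.2915 × 4707 = 1372 kg VSS/d.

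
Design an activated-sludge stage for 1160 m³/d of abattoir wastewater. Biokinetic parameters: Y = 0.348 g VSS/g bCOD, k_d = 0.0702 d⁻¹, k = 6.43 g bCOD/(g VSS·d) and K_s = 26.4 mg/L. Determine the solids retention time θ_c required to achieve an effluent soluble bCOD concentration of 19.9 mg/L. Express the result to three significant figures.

θ_c ≈ 1.12 d

From 1/θ_c = Y·k·S/(K_s + S) − k_d: Y·k·S/(K_s+S) = 0.348 × 6.43 × 19.9 / (26.4 + 19.9) = 0.9618 d⁻¹.
Then 1/θ_c = μ − k_d = 0.9618 − 0.0702 = 0.8916 d⁻¹, giving θ_c = 1.122 d.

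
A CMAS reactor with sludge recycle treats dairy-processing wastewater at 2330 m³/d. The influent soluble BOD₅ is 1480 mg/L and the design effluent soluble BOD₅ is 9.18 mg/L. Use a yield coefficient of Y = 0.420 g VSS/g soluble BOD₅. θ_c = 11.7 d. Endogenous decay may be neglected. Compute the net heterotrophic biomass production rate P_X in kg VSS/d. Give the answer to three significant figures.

P_X ≈ 1440 kg VSS/d

No decay correction is needed, so Y_obs = Y = 0.420.
Mass of soluble BOD₅ removed per day: Q(S₀ − S) = 2330 × 1471 g/m³ = 3427 kg/d.
Biomass produced: P_X = Y_obs·Q·ΔS = 0.4200 × 3427 ≈ 1439 kg VSS/d.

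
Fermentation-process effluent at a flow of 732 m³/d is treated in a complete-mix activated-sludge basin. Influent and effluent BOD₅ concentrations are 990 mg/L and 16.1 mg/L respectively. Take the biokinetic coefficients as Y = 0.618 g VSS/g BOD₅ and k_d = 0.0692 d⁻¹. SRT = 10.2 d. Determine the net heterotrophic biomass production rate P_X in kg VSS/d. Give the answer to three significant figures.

P_X ≈ 258 kg VSS/d

The observed yield is Y_obs = Y/(1 + k_d·θ_c) = 0.618 / (1 + 0.0692 × 10.2) = 0.618 / 1.706 = 0.3623 g VSS per g BOD₅ removed.
Q·(S₀ − S) = 732 × (990 − 16.1) × 10⁻³ = 712.9 kg/d removed.
Net biomass production P_X = Y_obs × Q·(S₀ − S) = 0.3623 × 712.9 = 258.3 kg VSS/d.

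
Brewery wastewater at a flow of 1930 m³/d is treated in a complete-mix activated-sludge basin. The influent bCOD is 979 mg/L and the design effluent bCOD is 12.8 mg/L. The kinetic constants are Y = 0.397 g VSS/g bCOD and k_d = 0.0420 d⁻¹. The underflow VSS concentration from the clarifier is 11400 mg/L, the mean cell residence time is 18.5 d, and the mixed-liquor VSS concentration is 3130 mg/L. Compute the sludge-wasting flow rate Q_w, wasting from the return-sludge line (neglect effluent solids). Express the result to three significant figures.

Q_w ≈ 36.5 m³/d

From the SRT design equation V = Y Q (S₀−S) θ_c / [X (1 + k_d θ_c)] = 0.397 × 1930 × (979 − 12.8) × 18.5 / [3130 × (1 + 0.0420 × 18.5)] = 1.37×10^7 / 5562 = 2462 m³.
Q_w = (V·X)/(θ_c X_r) = 2462 × 3130 / (18.5 × 11400) = 36.54 m³/d.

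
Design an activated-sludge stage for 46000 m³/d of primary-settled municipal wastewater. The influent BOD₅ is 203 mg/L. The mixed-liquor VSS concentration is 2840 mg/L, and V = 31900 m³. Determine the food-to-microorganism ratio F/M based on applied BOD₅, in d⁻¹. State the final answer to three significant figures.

F/M ≈ 0.103 d⁻¹

F/M = applied load / biomass = Q·S₀/(V·X) = 46000 × 203 / (31900 × 2840) = 0.1031 d⁻¹.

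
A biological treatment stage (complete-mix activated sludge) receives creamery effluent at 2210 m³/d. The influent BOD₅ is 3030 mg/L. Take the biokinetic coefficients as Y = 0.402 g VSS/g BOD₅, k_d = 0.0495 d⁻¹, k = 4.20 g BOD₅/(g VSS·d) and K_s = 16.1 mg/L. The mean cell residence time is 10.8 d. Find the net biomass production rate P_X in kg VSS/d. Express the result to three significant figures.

Effluent substrate depends only on kinetics and SRT: S = K_s(1 + k_d θ_c) / [θ_c(Yk − k_d) − 1] = 16.1 × (1 + 0.0495 × 10.8) / [10.8 × (0.402 × 4.20 − 0.0495) − 1] = 24.71 / 16.70 = 1.479 mg/L.
Y_obs = Y / (1 + k_d θ_c) = 0.402 / (1 + 0.0495 × 10.8) = 0.402 / 1.535 = 0.2620.
ΔS = 3030 − 1.48 = 3029 mg/L, so the substrate removal rate is 2210 × 3029/1000 = 6693 kg BOD₅/d.
Net biomass production P_X = Y_obs × Q·(S₀ − S) = 0.2620 × 6693 = 1753 kg VSS/d.

P_X ≈ 1750 kg VSS/d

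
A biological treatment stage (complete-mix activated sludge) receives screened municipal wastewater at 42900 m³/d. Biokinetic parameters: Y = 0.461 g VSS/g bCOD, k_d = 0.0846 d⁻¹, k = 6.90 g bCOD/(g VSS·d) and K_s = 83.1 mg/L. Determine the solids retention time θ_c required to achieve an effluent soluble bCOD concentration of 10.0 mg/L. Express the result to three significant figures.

θ_c ≈ 3.89 d

From 1/θ_c = Y·k·S/(K_s + S) − k_d: Y·k·S/(K_s+S) = 0.461 × 6.90 × 10.0 / (83.1 + 10.0) = 0.3417 d⁻¹.
Then 1/θ_c = μ − k_d = 0.3417 − 0.0846 = 0.2571 d⁻¹, giving θ_c = 3.890 d.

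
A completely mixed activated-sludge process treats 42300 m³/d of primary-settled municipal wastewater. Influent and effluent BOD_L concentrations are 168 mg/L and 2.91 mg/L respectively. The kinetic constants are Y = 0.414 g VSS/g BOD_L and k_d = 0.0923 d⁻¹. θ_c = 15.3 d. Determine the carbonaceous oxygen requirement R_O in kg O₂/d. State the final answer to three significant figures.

R_O ≈ 5280 kg O₂/d

Observed yield with endogenous decay: Y_obs = Y / (1 + k_d·θ_c) = 0.414 / (1 + 0.0923 × 15.3) = 0.414 / 2.412 = 0.1716 g VSS/g BOD_L.
Q·(S₀ − S) = 42300 × (168 − 2.91) × 10⁻³ = 6983 kg/d removed.
P_X = Y_obs·Q·(S₀ − S) = 0.1716 × 6983 = 1199 kg VSS/d.
R_O = Q·(S₀ − S) − 1.42·P_X = 6983 − 1.42 × 1199 = 5281 kg O₂/d.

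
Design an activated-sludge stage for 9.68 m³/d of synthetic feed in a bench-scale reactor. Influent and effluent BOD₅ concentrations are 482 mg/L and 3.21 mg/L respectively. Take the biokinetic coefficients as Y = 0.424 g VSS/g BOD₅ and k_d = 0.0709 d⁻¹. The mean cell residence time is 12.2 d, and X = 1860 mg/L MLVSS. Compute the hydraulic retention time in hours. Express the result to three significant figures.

Rearranging the biomass balance for a CMAS with decay, V = Y·Q·ΔS·θ_c / [X·(1+k_d θ_c)] = 0.424 × 9.68 × (482 − 3.21) × 12.2 / [1860 × (1 + 0.0709 × 12.2)] = 2.4×10^4 / 3469 = 6.911 m³.
Hydraulic retention time τ = V/Q = 6.911 / 9.68 = 0.7140 d = 17.14 h.

τ ≈ 17.1 h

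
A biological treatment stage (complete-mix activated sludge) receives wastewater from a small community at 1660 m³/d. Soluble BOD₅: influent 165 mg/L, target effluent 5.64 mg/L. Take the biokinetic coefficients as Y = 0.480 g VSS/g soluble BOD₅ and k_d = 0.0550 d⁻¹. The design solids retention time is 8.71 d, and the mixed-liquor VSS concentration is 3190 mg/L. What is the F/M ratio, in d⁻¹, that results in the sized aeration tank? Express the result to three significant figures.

F/M ≈ 0.366 d⁻¹

Steady-state biomass mass balance: V·X·(1 + k_d·θ_c) = Y·Q·(S₀ − S)·θ_c, so V = 0.480 × 1660 × (165 − 5.64) × 8.71 / [3190 × (1 + 0.0550 × 8.71)] = 1.11×10^6 / 4718 = 234.4 m³.
F/M = Q·S₀ / (V·X) = 1660 × 165 / (234.4 × 3190) = 0.3663 g soluble BOD₅·(g VSS·d)⁻¹.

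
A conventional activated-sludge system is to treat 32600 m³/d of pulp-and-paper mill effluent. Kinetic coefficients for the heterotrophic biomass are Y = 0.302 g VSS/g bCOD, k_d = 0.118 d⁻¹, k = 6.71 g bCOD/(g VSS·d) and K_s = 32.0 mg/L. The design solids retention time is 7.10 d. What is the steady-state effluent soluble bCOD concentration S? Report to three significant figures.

Effluent substrate depends only on kinetics and SRT: S = K_s(1 + k_d θ_c) / [θ_c(Yk − k_d) − 1] = 32.0 × (1 + 0.118 × 7.10) / [7.10 × (0.302 × 6.71 − 0.118) − 1] = 58.81 / 12.55 = 4.686 mg/L.

S ≈ 4.69 mg/L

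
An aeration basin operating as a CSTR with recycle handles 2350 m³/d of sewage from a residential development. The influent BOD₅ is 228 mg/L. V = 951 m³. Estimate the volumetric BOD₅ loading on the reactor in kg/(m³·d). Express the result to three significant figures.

Applied BOD₅ load per unit volume = Q·S₀/V = (2350 × 228/1000)/951.0 = 0.5634 kg BOD₅·m⁻³·d⁻¹.

L_v ≈ 0.563 kg BOD₅/(m³·d)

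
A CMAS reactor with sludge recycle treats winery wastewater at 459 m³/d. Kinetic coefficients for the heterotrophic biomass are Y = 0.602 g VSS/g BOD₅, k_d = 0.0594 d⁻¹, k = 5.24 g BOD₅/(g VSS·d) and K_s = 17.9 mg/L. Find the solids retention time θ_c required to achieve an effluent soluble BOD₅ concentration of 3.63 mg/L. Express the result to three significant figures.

θ_c ≈ 2.12 d

Specific growth rate at S = 3.63 mg/L: μ = YkS/(K_s+S) = 0.602·5.24·3.63/(17.9+3.63) = 0.5319 d⁻¹.
θ_c = 1/(μ − k_d) = 1/(0.5319 − 0.0594) = 1/0.4725 = 2.117 d.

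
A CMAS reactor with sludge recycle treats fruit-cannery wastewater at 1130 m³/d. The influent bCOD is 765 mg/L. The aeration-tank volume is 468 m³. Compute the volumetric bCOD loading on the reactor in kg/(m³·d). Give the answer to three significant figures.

L_v ≈ 1.85 kg bCOD/(m³·d)

Volumetric loading L_v = Q·S₀ / V = 1130 × 765 g/m³ / 468.0 m³ = 1847 g/(m³·d) = 1.847 kg bCOD/(m³·d).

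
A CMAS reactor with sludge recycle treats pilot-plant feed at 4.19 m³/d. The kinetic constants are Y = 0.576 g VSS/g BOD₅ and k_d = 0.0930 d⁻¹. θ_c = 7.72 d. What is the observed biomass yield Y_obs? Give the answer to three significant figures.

Y_obs ≈ 0.335 g VSS/g BOD₅

Observed yield with endogenous decay: Y_obs = Y / (1 + k_d·θ_c) = 0.576 / (1 + 0.0930 × 7.72) = 0.576 / 1.718 = 0.3353 g VSS/g BOD₅.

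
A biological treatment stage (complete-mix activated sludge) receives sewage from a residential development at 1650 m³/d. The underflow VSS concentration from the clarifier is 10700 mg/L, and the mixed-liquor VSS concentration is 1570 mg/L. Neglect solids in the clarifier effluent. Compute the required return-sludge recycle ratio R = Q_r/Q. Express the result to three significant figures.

R ≈ 0.172

Mass balance around the secondary clarifier (neglecting effluent solids): R = X / (X_r − X) = 1570 / (10700 − 1570) = 0.1720.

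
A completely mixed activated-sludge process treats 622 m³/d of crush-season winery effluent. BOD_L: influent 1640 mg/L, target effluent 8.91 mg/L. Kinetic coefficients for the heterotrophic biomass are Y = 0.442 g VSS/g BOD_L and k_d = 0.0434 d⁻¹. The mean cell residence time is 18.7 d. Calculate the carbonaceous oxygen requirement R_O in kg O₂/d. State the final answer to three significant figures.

R_O ≈ 663 kg O₂/d

The observed yield is Y_obs = Y/(1 + k_d·θ_c) = 0.442 / (1 + 0.0434 × 18.7) = 0.442 / 1.812 = 0.2440 g VSS per g BOD_L removed.
Substrate removed = Q·(S₀ − S) = 622 m³/d × (1640 − 8.91) g/m³ = 1.01×10^6 g/d = 1015 kg/d.
Biomass synthesised: P_X = Y_obs × 1015 = 247.5 kg VSS/d.
R_O = Q·ΔS − 1.42 P_X = 1015 − 351.5 = 663.0 kg O₂/d.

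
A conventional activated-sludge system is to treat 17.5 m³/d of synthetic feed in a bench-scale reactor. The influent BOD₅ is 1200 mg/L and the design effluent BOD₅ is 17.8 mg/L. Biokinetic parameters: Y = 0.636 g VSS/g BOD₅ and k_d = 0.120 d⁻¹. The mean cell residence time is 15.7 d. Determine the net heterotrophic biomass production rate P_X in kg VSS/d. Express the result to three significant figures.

Observed yield with endogenous decay: Y_obs = Y / (1 + k_d·θ_c) = 0.636 / (1 + 0.120 × 15.7) = 0.636 / 2.884 = 0.2205 g VSS/g BOD₅.
ΔS = 1200 − 17.8 = 1182 mg/L, so the substrate removal rate is 17.5 × 1182/1000 = 20.69 kg BOD₅/d.
Biomass produced: P_X = Y_obs·Q·ΔS = 0.2205 × 20.69 ≈ 4.562 kg VSS/d.

P_X ≈ 4.56 kg VSS/d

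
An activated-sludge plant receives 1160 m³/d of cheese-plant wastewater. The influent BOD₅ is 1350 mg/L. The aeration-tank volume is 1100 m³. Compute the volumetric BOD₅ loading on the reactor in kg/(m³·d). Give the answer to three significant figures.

L_v = Q S₀ / V = 1160 × 1350 × 10⁻³ / 1100 = 1.424 kg/(m³·d).

L_v ≈ 1.42 kg BOD₅/(m³·d)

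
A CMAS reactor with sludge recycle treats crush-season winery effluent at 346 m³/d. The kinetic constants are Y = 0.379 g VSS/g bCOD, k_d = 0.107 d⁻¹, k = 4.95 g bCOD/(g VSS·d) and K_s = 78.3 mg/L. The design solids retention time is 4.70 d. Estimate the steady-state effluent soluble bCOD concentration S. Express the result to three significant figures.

S ≈ 16.1 mg/L

Effluent substrate depends only on kinetics and SRT: S = K_s(1 + k_d θ_c) / [θ_c(Yk − k_d) − 1] = 78.3 × (1 + 0.107 × 4.70) / [4.70 × (0.379 × 4.95 − 0.107) − 1] = 117.7 / 7.315 = 16.09 mg/L.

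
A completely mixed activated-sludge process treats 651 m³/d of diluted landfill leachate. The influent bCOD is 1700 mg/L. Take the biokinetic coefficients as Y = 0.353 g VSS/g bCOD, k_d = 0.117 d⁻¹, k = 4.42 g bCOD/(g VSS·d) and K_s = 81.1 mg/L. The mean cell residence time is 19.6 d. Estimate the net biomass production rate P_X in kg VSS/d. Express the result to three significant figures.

P_X ≈ 118 kg VSS/d

Effluent substrate depends only on kinetics and SRT: S = K_s(1 + k_d θ_c) / [θ_c(Yk − k_d) − 1] = 81.1 × (1 + 0.117 × 19.6) / [19.6 × (0.353 × 4.42 − 0.117) − 1] = 267.1 / 27.29 = 9.787 mg/L.
The observed yield is Y_obs = Y/(1 + k_d·θ_c) = 0.353 / (1 + 0.117 × 19.6) = 0.353 / 3.293 = 0.1072 g VSS per g bCOD removed.
ΔS = 1700 − 9.79 = 1690 mg/L, so the substrate removal rate is 651 × 1690/1000 = 1100 kg bCOD/d.
P_X = Y_obs · Q(S₀ − S) = 0.1072 × 1100 = 117.9 kg VSS/d.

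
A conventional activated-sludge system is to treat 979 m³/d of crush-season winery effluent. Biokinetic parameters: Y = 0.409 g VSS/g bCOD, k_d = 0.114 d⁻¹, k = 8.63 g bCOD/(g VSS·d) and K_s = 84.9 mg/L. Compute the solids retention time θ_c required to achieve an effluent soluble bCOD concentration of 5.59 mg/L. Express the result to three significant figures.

From 1/θ_c = Y·k·S/(K_s + S) − k_d: Y·k·S/(K_s+S) = 0.409 × 8.63 × 5.59 / (84.9 + 5.59) = 0.2180 d⁻¹.
Then 1/θ_c = μ − k_d = 0.2180 − 0.114 = 0.1040 d⁻¹, giving θ_c = 9.611 d.

θ_c ≈ 9.61 d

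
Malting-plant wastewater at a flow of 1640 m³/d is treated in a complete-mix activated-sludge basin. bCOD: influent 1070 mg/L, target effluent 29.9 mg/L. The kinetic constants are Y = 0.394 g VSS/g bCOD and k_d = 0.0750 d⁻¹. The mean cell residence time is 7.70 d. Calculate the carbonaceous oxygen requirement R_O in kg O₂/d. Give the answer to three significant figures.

Observed yield with endogenous decay: Y_obs = Y / (1 + k_d·θ_c) = 0.394 / (1 + 0.0750 × 7.70) = 0.394 / 1.578 = 0.2498 g VSS/g bCOD.
Mass of bCOD removed per day: Q(S₀ − S) = 1640 × 1040 g/m³ = 1706 kg/d.
Net sludge production P_X = 0.2498 × 1706 = 426.0 kg VSS/d.
R_O = Q·ΔS − 1.42 P_X = 1706 − 605.0 = 1101 kg O₂/d.

R_O ≈ 1100 kg O₂/d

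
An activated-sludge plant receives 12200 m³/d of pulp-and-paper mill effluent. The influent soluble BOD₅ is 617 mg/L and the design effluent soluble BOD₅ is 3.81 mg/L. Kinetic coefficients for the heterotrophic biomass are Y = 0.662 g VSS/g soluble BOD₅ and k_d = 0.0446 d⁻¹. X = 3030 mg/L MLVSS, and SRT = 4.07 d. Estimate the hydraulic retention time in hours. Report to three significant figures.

From the SRT design equation V = Y Q (S₀−S) θ_c / [X (1 + k_d θ_c)] = 0.662 × 12200 × (617 − 3.81) × 4.07 / [3030 × (1 + 0.0446 × 4.07)] = 2.02×10^7 / 3580 = 5630 m³.
HRT = V/Q = 5630 m³ / 12200 m³·d⁻¹ = 0.4615 d × 24 = 11.08 h.

τ ≈ 11.1 h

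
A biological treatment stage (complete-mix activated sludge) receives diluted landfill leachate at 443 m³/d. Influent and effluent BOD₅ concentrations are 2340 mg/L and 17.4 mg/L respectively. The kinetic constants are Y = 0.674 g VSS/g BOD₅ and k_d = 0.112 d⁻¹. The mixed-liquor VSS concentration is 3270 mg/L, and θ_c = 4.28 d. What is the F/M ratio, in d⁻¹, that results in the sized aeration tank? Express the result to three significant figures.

From the SRT design equation V = Y Q (S₀−S) θ_c / [X (1 + k_d θ_c)] = 0.674 × 443 × (2340 − 17.4) × 4.28 / [3270 × (1 + 0.112 × 4.28)] = 2.97×10^6 / 4838 = 613.6 m³.
F/M = Q·S₀ / (V·X) = 443 × 2340 / (613.6 × 3270) = 0.5167 g BOD₅·(g VSS·d)⁻¹.

F/M ≈ 0.517 d⁻¹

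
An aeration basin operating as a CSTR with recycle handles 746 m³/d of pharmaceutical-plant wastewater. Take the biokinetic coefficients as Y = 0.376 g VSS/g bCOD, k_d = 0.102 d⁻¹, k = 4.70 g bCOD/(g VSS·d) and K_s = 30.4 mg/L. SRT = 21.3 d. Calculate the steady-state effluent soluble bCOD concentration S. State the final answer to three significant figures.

S ≈ 2.80 mg/L

Effluent substrate depends only on kinetics and SRT: S = K_s(1 + k_d θ_c) / [θ_c(Yk − k_d) − 1] = 30.4 × (1 + 0.102 × 21.3) / [21.3 × (0.376 × 4.70 − 0.102) − 1] = 96.45 / 34.47 = 2.798 mg/L.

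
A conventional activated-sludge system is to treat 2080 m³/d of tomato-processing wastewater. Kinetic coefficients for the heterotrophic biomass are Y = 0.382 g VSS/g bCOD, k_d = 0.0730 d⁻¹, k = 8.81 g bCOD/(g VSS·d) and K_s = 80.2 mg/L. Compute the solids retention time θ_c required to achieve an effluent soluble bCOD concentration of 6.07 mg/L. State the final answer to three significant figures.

θ_c ≈ 6.11 d

From 1/θ_c = Y·k·S/(K_s + S) − k_d: Y·k·S/(K_s+S) = 0.382 × 8.81 × 6.07 / (80.2 + 6.07) = 0.2368 d⁻¹.
Then 1/θ_c = μ − k_d = 0.2368 − 0.0730 = 0.1638 d⁻¹, giving θ_c = 6.105 d.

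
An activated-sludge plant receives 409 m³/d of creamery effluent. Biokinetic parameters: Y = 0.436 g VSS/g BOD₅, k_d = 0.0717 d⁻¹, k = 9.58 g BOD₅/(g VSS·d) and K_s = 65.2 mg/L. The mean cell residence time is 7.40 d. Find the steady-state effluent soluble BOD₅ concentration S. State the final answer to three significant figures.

S ≈ 3.40 mg/L

For a completely mixed reactor with recycle the Lawrence–McCarty relation gives S = K_s·(1 + k_d·θ_c) / [θ_c·(Y·k − k_d) − 1] = 65.2 × (1 + 0.0717 × 7.40) / [7.40 × (0.436 × 9.58 − 0.0717) − 1] = 99.79 / 29.38 = 3.397 mg/L.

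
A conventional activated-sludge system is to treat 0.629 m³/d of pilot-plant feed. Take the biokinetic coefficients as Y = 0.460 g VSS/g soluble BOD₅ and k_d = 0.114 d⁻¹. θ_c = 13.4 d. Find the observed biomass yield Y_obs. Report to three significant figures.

Y_obs = Y / (1 + k_d θ_c) = 0.460 / (1 + 0.114 × 13.4) = 0.460 / 2.528 = 0.1820.

Y_obs ≈ 0.182 g VSS/g soluble BOD₅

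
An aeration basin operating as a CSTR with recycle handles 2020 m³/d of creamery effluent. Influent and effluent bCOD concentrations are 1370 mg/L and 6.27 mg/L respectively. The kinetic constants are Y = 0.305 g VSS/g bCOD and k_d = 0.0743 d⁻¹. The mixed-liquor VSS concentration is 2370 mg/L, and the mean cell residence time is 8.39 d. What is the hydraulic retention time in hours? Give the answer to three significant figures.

τ ≈ 21.8 h

Steady-state biomass mass balance: V·X·(1 + k_d·θ_c) = Y·Q·(S₀ − S)·θ_c, so V = 0.305 × 2020 × (1370 − 6.27) × 8.39 / [2370 × (1 + 0.0743 × 8.39)] = 7.05×10^6 / 3847 = 1832 m³.
Hydraulic retention time τ = V/Q = 1832 / 2020 = 0.9070 d = 21.77 h.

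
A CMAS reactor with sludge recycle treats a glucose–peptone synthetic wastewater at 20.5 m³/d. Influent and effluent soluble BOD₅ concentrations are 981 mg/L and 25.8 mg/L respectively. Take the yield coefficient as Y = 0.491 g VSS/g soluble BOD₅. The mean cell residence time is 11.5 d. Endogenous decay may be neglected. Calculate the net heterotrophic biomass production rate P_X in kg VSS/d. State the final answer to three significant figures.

Since k_d ≈ 0, Y_obs = Y = 0.491 g VSS/g soluble BOD₅.
Q·(S₀ − S) = 20.5 × (981 − 25.8) × 10⁻³ = 19.58 kg/d removed.
Biomass produced: P_X = Y_obs·Q·ΔS = 0.4910 × 19.58 ≈ 9.615 kg VSS/d.

P_X ≈ 9.61 kg VSS/d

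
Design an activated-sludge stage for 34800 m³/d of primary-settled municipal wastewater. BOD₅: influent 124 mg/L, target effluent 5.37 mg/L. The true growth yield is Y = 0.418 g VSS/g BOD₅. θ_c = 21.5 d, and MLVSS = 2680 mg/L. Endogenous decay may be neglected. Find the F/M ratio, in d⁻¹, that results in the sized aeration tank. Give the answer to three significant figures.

With k_d = 0 the design equation reduces to V = Y Q (S₀−S) θ_c / X = 0.418 × 34800 × (124 − 5.37) × 21.5 / 2680 = 13844 m³.
F/M = Q·S₀ / (V·X) = 34800 × 124 / (13844 × 2680) = 0.1163 g BOD₅·(g VSS·d)⁻¹.

F/M ≈ 0.116 d⁻¹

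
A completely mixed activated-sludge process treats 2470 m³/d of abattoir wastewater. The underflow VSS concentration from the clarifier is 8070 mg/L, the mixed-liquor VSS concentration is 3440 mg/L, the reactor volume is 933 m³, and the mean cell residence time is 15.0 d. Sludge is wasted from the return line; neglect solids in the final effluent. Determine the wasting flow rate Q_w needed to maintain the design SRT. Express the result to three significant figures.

Q_w = (V·X)/(θ_c X_r) = 933.0 × 3440 / (15.0 × 8070) = 26.51 m³/d.

Q_w ≈ 26.5 m³/d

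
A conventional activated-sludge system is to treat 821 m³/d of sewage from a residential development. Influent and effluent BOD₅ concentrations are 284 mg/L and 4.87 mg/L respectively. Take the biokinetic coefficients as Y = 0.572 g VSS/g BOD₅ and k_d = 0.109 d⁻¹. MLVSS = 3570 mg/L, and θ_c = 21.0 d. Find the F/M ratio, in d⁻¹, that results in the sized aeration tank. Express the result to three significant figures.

F/M ≈ 0.279 d⁻¹

Rearranging the biomass balance for a CMAS with decay, V = Y·Q·ΔS·θ_c / [X·(1+k_d θ_c)] = 0.572 × 821 × (284 − 4.87) × 21.0 / [3570 × (1 + 0.109 × 21.0)] = 2.75×10^6 / 11742 = 234.4 m³.
F/M = Q·S₀ / (V·X) = 821 × 284 / (234.4 × 3570) = 0.2786 g BOD₅·(g VSS·d)⁻¹.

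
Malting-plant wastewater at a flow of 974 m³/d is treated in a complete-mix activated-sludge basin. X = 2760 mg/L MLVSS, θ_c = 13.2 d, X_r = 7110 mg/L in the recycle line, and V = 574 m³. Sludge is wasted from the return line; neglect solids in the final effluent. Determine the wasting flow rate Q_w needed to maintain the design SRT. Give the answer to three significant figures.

θ_c = V·X/(Q_w·X_r) when wasting from the recycle, so Q_w = V·X/(θ_c·X_r) = 574.0 × 2760 / (13.2 × 7110) = 16.88 m³/d.

Q_w ≈ 16.9 m³/d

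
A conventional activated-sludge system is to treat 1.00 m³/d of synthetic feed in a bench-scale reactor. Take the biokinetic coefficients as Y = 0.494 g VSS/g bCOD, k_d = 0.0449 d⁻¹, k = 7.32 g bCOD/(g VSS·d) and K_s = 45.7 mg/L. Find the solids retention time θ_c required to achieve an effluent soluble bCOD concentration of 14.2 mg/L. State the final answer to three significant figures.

At the target effluent, Y k S/(K_s+S) = 0.494×7.32×14.2/59.90 = 0.8572 d⁻¹.
θ_c = 1/(μ − k_d) = 1/(0.8572 − 0.0449) = 1/0.8123 = 1.231 d.

θ_c ≈ 1.23 d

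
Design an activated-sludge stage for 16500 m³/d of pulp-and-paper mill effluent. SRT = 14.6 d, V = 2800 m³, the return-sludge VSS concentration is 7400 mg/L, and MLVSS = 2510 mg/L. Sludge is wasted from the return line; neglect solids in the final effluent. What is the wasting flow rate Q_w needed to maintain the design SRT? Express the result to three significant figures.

Wasting from the return line (neglecting effluent solids): Q_w = V·X / (θ_c·X_r) = 2800 × 2510 / (14.6 × 7400) = 65.05 m³/d.

Q_w ≈ 65.0 m³/d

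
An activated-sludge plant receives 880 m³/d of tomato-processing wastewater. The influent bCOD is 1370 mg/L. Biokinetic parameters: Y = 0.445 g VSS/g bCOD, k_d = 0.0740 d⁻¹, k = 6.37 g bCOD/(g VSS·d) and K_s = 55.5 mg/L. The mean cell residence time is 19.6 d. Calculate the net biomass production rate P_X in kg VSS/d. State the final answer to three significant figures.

Effluent substrate depends only on kinetics and SRT: S = K_s(1 + k_d θ_c) / [θ_c(Yk − k_d) − 1] = 55.5 × (1 + 0.0740 × 19.6) / [19.6 × (0.445 × 6.37 − 0.0740) − 1] = 136.0 / 53.11 = 2.561 mg/L.
Y_obs = Y / (1 + k_d θ_c) = 0.445 / (1 + 0.0740 × 19.6) = 0.445 / 2.450 = 0.1816.
ΔS = 1370 − 2.56 = 1367 mg/L, so the substrate removal rate is 880 × 1367/1000 = 1203 kg bCOD/d.
P_X = Y_obs · Q(S₀ − S) = 0.1816 × 1203 = 218.5 kg VSS/d.

P_X ≈ 219 kg VSS/d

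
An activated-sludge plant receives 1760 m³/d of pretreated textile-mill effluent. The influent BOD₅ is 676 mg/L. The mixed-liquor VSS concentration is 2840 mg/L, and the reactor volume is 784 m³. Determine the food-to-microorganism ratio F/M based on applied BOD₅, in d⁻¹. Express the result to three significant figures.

F/M ≈ 0.534 d⁻¹

Food-to-microorganism ratio F/M = Q S₀ / (V X) = 1760 × 676 / (784.0 × 2840) = 0.5343 d⁻¹.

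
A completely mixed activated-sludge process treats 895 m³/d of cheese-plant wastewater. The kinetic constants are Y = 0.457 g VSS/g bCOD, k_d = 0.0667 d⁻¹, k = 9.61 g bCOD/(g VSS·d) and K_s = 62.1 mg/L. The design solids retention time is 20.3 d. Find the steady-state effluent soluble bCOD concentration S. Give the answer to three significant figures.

Effluent substrate depends only on kinetics and SRT: S = K_s(1 + k_d θ_c) / [θ_c(Yk − k_d) − 1] = 62.1 × (1 + 0.0667 × 20.3) / [20.3 × (0.457 × 9.61 − 0.0667) − 1] = 146.2 / 86.80 = 1.684 mg/L.

S ≈ 1.68 mg/L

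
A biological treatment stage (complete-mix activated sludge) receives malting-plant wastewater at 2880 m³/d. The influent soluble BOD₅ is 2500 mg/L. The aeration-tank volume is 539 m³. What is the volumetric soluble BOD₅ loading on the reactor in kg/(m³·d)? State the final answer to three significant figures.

Volumetric loading L_v = Q·S₀ / V = 2880 × 2500 g/m³ / 539.0 m³ = 13358 g/(m³·d) = 13.36 kg soluble BOD₅/(m³·d).

L_v ≈ 13.4 kg soluble BOD₅/(m³·d)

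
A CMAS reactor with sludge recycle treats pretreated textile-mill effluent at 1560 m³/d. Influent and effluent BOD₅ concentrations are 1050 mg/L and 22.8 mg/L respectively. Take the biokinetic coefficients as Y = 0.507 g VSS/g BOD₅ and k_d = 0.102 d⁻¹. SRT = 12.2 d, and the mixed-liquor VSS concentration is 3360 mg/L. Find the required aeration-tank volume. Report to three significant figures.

Rearranging the biomass balance for a CMAS with decay, V = Y·Q·ΔS·θ_c / [X·(1+k_d θ_c)] = 0.507 × 1560 × (1050 − 22.8) × 12.2 / [3360 × (1 + 0.102 × 12.2)] = 9.91×10^6 / 7541 = 1314 m³.

V ≈ 1310 m³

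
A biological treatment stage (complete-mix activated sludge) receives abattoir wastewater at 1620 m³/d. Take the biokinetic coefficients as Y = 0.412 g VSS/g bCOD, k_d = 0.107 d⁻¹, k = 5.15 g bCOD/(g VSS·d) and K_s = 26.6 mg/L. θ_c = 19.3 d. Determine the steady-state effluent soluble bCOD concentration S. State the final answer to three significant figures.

S ≈ 2.15 mg/L

For a completely mixed reactor with recycle the Lawrence–McCarty relation gives S = K_s·(1 + k_d·θ_c) / [θ_c·(Y·k − k_d) − 1] = 26.6 × (1 + 0.107 × 19.3) / [19.3 × (0.412 × 5.15 − 0.107) − 1] = 81.53 / 37.89 = 2.152 mg/L.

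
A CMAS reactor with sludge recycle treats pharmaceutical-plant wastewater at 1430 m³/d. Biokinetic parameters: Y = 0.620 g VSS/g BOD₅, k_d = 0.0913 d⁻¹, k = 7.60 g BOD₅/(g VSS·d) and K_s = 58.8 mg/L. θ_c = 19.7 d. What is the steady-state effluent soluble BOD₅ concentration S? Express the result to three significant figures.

For a completely mixed reactor with recycle the Lawrence–McCarty relation gives S = K_s·(1 + k_d·θ_c) / [θ_c·(Y·k − k_d) − 1] = 58.8 × (1 + 0.0913 × 19.7) / [19.7 × (0.620 × 7.60 − 0.0913) − 1] = 164.6 / 90.03 = 1.828 mg/L.

S ≈ 1.83 mg/L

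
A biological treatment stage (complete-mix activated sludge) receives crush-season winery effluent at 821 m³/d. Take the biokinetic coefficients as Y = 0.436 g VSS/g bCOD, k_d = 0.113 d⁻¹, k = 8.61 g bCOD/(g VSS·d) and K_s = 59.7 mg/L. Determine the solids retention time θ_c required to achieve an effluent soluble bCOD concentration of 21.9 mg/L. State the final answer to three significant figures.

θ_c ≈ 1.12 d

Specific growth rate at S = 21.9 mg/L: μ = YkS/(K_s+S) = 0.436·8.61·21.9/(59.7+21.9) = 1.007 d⁻¹.
Then 1/θ_c = μ − k_d = 1.007 − 0.113 = 0.8945 d⁻¹, giving θ_c = 1.118 d.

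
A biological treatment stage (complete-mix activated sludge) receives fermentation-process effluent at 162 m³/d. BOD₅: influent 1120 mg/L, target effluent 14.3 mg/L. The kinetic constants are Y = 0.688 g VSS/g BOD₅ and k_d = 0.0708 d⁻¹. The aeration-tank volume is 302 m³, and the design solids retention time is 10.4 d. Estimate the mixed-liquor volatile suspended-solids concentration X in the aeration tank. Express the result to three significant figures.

X = Y·Q·ΔS·θ_c / [V·(1 + k_d θ_c)] = 0.688 × 162 × (1120 − 14.3) × 10.4 / [302 × (1 + 0.0708 × 10.4)] = 2444 mg/L.

X ≈ 2440 mg/L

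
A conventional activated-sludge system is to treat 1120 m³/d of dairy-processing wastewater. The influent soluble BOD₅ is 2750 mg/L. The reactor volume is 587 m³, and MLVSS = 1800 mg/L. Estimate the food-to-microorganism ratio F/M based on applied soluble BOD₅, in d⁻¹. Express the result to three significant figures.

F/M ≈ 2.92 d⁻¹

F/M = Q·S₀ / (V·X) = 1120 × 2750 / (587.0 × 1800) = 2.915 g soluble BOD₅·(g VSS·d)⁻¹.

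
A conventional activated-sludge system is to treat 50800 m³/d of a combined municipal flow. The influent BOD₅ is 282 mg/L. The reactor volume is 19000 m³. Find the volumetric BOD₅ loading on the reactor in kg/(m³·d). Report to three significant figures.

Applied BOD₅ load per unit volume = Q·S₀/V = (50800 × 282/1000)/19000 = 0.7540 kg BOD₅·m⁻³·d⁻¹.

L_v ≈ 0.754 kg BOD₅/(m³·d)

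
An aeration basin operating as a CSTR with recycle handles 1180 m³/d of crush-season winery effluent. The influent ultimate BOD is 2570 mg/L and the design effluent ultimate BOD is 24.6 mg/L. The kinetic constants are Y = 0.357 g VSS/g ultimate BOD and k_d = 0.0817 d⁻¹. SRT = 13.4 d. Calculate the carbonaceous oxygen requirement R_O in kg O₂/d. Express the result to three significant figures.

R_O ≈ 2280 kg O₂/d

The observed yield is Y_obs = Y/(1 + k_d·θ_c) = 0.357 / (1 + 0.0817 × 13.4) = 0.357 / 2.095 = 0.1704 g VSS per g ultimate BOD removed.
Mass of ultimate BOD removed per day: Q(S₀ − S) = 1180 × 2545 g/m³ = 3004 kg/d.
P_X = Y_obs·Q·(S₀ − S) = 0.1704 × 3004 = 511.9 kg VSS/d.
R_O = Q·(S₀ − S) − 1.42·P_X = 3004 − 1.42 × 511.9 = 2277 kg O₂/d.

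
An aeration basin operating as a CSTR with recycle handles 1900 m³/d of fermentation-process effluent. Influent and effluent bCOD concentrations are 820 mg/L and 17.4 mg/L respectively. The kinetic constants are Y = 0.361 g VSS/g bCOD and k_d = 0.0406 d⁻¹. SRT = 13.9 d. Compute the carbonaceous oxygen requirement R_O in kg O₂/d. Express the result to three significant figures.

Correct the yield for decay: Y_obs = Y/(1 + k_d θ_c) = 0.361 / (1 + 0.0406 × 13.9) = 0.361 / 1.564 = 0.2308.
Substrate removed = Q·(S₀ − S) = 1900 m³/d × (820 − 17.4) g/m³ = 1.52×10^6 g/d = 1525 kg/d.
P_X = Y_obs·Q·(S₀ − S) = 0.2308 × 1525 = 351.9 kg VSS/d.
R_O = Q·(S₀ − S) − 1.42·P_X = 1525 − 1.42 × 351.9 = 1025 kg O₂/d.

R_O ≈ 1030 kg O₂/d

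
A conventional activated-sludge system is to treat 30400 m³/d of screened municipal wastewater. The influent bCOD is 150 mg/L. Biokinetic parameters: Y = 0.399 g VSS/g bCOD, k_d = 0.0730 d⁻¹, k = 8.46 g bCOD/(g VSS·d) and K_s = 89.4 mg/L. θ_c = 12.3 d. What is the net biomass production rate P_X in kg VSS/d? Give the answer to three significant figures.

Effluent substrate depends only on kinetics and SRT: S = K_s(1 + k_d θ_c) / [θ_c(Yk − k_d) − 1] = 89.4 × (1 + 0.0730 × 12.3) / [12.3 × (0.399 × 8.46 − 0.0730) − 1] = 169.7 / 39.62 = 4.282 mg/L.
Y_obs = Y / (1 + k_d θ_c) = 0.399 / (1 + 0.0730 × 12.3) = 0.399 / 1.898 = 0.2102.
Q·(S₀ − S) = 30400 × (150 − 4.28) × 10⁻³ = 4430 kg/d removed.
P_X = Y_obs · Q(S₀ − S) = 0.2102 × 4430 = 931.3 kg VSS/d.

P_X ≈ 931 kg VSS/d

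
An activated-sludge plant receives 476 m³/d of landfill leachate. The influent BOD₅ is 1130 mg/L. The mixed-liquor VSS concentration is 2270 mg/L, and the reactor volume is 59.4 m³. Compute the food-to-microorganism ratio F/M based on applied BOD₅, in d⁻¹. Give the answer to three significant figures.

F/M = Q·S₀ / (V·X) = 476 × 1130 / (59.40 × 2270) = 3.989 g BOD₅·(g VSS·d)⁻¹.

F/M ≈ 3.99 d⁻¹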